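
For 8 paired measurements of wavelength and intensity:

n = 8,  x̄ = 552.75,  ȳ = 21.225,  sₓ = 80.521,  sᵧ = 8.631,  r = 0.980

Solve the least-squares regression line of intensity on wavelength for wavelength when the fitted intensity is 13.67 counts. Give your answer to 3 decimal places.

b = r · sᵧ/sₓ = 0.98 · 8.631/80.521 = 0.105046
a = ȳ − b·x̄ = 21.225 − 0.105046·552.75 = -36.838978
Set a + b·x = 13.67: x = (13.67 − (-36.838978)) / 0.105046 = 480.828881

480.829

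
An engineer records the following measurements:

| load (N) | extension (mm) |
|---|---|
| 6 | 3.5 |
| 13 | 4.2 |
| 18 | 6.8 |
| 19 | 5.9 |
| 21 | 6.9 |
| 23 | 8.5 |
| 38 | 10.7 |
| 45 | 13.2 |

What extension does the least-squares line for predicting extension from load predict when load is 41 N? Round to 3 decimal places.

11.990

n = 8, Σx = 183, Σy = 59.7, Σxy = 1651.1, Σx² = 5329
Sxx = Σx² − (Σx)²/n = 5329 − 4186.125 = 1142.875
Sxy = Σxy − (Σx)(Σy)/n = 1651.1 − 1365.6375 = 285.4625
b = Sxy/Sxx = 285.4625/1142.875 = 0.249776
a = ȳ − b·x̄ = 7.4625 − 0.249776·22.875 = 1.748879
ŷ(41) = a + b·41 = 1.748879 + 0.249776·41 = 11.989686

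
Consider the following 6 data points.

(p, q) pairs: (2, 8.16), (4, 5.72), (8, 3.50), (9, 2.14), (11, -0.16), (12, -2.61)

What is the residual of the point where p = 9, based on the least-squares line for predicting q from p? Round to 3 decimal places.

0.642

n = 6, Σx = 46, Σy = 16.75, Σxy = 53.38, Σx² = 430
Sxx = Σx² − (Σx)²/n = 430 − 352.666667 = 77.333333
Sxy = Σxy − (Σx)(Σy)/n = 53.38 − 128.416667 = -75.036667
b = Sxy/Sxx = -75.036667/77.333333 = -0.970302
a = ȳ − b·x̄ = 2.791667 − (-0.970302)·7.666667 = 10.230647
ŷ(9) = 10.230647 + (-0.970302)·9 = 1.497931
residual = y − ŷ = 2.14 − 1.497931 = 0.642069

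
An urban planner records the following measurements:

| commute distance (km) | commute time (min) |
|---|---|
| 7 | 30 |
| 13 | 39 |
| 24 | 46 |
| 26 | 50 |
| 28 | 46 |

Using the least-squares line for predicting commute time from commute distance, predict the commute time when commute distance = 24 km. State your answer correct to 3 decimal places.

n = 5, Σx = 98, Σy = 211, Σxy = 4409, Σx² = 2254
Sxx = Σx² − (Σx)²/n = 2254 − 1920.8 = 333.2
Sxy = Σxy − (Σx)(Σy)/n = 4409 − 4135.6 = 273.4
b = Sxy/Sxx = 273.4/333.2 = 0.820528
a = ȳ − b·x̄ = 42.2 − 0.820528·19.6 = 26.117647
ŷ(24) = a + b·24 = 26.117647 + 0.820528·24 = 45.810324

45.810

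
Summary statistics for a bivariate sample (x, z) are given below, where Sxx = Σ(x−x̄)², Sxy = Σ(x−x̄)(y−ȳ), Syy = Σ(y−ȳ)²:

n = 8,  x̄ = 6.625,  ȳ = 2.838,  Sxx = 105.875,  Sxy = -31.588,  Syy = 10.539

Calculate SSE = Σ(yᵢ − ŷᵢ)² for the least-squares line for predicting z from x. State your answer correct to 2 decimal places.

1.11

b = Sxy/Sxx = -31.588/105.875 = -0.298352
SSE = Syy − b·Sxy = 10.539 − (-0.298352)·(-31.588) = 1.114662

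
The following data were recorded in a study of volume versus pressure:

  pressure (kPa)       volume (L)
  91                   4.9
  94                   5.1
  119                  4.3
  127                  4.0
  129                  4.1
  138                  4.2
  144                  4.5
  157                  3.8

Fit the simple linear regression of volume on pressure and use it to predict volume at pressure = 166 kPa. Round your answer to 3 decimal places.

3.700

n = 8, Σx = 999, Σy = 34.9, Σxy = 4298.1, Σx² = 128477
Sxx = Σx² − (Σx)²/n = 128477 − 124750.125 = 3726.875
Sxy = Σxy − (Σx)(Σy)/n = 4298.1 − 4358.1375 = -60.0375
b = Sxy/Sxx = -60.0375/3726.875 = -0.016109
a = ȳ − b·x̄ = 4.3625 − (-0.016109)·124.875 = 6.374154
ŷ(166) = a + b·166 = 6.374154 + (-0.016109)·166 = 3.700003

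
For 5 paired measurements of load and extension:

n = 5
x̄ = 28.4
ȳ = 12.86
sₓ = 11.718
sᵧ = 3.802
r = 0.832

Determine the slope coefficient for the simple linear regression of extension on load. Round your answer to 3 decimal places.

0.270

b = r · sᵧ/sₓ = 0.832 · 3.802/11.718 = 0.269949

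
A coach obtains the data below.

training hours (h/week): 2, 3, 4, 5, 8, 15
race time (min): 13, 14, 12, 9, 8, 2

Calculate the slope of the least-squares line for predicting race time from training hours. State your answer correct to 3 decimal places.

-0.894

n = 6, Σx = 37, Σy = 58, Σxy = 255, Σx² = 343
Sxx = Σx² − (Σx)²/n = 343 − 228.166667 = 114.833333
Sxy = Σxy − (Σx)(Σy)/n = 255 − 357.666667 = -102.666667
b = Sxy/Sxx = -102.666667/114.833333 = -0.894049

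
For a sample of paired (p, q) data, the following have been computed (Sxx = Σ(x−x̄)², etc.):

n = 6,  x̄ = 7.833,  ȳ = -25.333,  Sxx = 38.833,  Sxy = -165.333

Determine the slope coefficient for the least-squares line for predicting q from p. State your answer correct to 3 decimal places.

-4.258

b = Sxy/Sxx = -165.333/38.833 = -4.257539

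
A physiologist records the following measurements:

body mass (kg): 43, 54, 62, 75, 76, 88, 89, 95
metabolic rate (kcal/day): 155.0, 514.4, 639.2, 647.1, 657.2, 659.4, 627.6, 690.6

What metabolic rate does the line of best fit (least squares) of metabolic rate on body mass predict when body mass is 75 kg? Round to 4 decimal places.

n = 8, Σx = 582, Σy = 4590.5, Σxy = 352043.3, Σx² = 44700
Sxx = Σx² − (Σx)²/n = 44700 − 42340.5 = 2359.5
Sxy = Σxy − (Σx)(Σy)/n = 352043.3 − 333958.875 = 18084.425
b = Sxy/Sxx = 18084.425/2359.5 = 7.664516
a = ȳ − b·x̄ = 573.8125 − 7.664516·72.75 = 16.218976
ŷ(75) = a + b·75 = 16.218976 + 7.664516·75 = 591.057661

591.0577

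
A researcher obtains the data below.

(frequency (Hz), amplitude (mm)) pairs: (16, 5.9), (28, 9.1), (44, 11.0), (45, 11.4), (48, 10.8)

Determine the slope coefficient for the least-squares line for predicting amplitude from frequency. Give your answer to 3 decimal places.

0.159

n = 5, Σx = 181, Σy = 48.2, Σxy = 1864.6, Σx² = 7305
Sxx = Σx² − (Σx)²/n = 7305 − 6552.2 = 752.8
Sxy = Σxy − (Σx)(Σy)/n = 1864.6 − 1744.84 = 119.76
b = Sxy/Sxx = 119.76/752.8 = 0.159086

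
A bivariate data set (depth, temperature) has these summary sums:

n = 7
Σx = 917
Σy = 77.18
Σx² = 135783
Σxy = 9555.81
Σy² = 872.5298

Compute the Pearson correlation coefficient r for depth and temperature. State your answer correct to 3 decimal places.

-0.955

Sxx = Σx² − (Σx)²/n = 135783 − 120127 = 15656
Sxy = Σxy − (Σx)(Σy)/n = 9555.81 − 10110.58 = -554.77
Syy = Σy² − (Σy)²/n = 872.5298 − 850.964629 = 21.565171
r = Sxy/√(Sxx·Syy) = -554.77/√(337624.323886) = -554.77/581.054493 = -0.954764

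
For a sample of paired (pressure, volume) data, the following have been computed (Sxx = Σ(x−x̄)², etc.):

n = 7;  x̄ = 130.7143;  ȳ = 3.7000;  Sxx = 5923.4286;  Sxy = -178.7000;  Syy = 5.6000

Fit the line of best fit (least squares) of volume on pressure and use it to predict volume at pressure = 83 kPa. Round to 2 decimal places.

5.14

b = Sxy/Sxx = -178.7/5923.4286 = -0.030168
a = ȳ − b·x̄ = 3.7 − (-0.030168)·130.7143 = 7.643433
ŷ(83) = a + b·83 = 7.643433 + (-0.030168)·83 = 5.139461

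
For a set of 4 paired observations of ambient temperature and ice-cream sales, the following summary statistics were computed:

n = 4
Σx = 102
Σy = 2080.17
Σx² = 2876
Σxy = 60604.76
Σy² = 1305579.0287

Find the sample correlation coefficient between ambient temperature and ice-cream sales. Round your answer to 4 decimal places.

Sxx = Σx² − (Σx)²/n = 2876 − 2601 = 275
Sxy = Σxy − (Σx)(Σy)/n = 60604.76 − 53044.335 = 7560.425
Syy = Σy² − (Σy)²/n = 1305579.0287 − 1081776.807225 = 223802.221475
r = Sxy/√(Sxx·Syy) = 7560.425/√(61545610.905625) = 7560.425/7845.101077 = 0.963713

0.9637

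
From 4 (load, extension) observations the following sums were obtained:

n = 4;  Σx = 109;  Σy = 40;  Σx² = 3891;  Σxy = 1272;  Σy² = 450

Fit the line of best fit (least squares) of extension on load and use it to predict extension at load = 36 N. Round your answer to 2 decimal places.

Sxx = Σx² − (Σx)²/n = 3891 − 2970.25 = 920.75
Sxy = Σxy − (Σx)(Σy)/n = 1272 − 1090 = 182
b = Sxy/Sxx = 182/920.75 = 0.197665
a = ȳ − b·x̄ = 10 − 0.197665·27.25 = 4.613630
ŷ(36) = a + b·36 = 4.613630 + 0.197665·36 = 11.729568

11.73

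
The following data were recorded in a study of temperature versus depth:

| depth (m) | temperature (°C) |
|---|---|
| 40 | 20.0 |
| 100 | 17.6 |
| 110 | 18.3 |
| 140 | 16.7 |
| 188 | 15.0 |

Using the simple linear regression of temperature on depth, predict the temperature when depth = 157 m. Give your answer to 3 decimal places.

16.135

n = 5, Σx = 578, Σy = 87.6, Σxy = 9731, Σx² = 78644
Sxx = Σx² − (Σx)²/n = 78644 − 66816.8 = 11827.2
Sxy = Σxy − (Σx)(Σy)/n = 9731 − 10126.56 = -395.56
b = Sxy/Sxx = -395.56/11827.2 = -0.033445
a = ȳ − b·x̄ = 17.52 − (-0.033445)·115.6 = 21.386235
ŷ(157) = a + b·157 = 21.386235 + (-0.033445)·157 = 16.135379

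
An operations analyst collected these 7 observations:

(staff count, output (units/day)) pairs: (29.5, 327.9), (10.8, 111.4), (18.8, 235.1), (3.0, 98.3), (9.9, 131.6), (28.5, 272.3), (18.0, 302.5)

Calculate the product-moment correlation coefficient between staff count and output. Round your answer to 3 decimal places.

n = 7, Σx = 118.5, Σy = 1479.1, Σxy = 30099.34, Σx² = 2583.59, Σy² = 367835.37
Sxx = Σx² − (Σx)²/n = 2583.59 − 2006.035714 = 577.554286
Sxy = Σxy − (Σx)(Σy)/n = 30099.34 − 25039.05 = 5060.29
Syy = Σy² − (Σy)²/n = 367835.37 − 312533.83 = 55301.54
r = Sxy/√(Sxx·Syy) = 5060.29/√(31939641.4336) = 5060.29/5651.516737 = 0.895386

0.895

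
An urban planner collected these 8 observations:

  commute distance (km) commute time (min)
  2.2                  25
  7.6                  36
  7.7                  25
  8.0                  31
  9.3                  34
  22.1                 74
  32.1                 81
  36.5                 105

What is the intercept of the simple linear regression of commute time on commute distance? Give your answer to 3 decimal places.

14.614

n = 8, Σx = 125.5, Σy = 411, Σxy = 9153.3, Σx² = 3123.45
Sxx = Σx² − (Σx)²/n = 3123.45 − 1968.78125 = 1154.66875
Sxy = Σxy − (Σx)(Σy)/n = 9153.3 − 6447.5625 = 2705.7375
b = Sxy/Sxx = 2705.7375/1154.66875 = 2.343302
a = ȳ − b·x̄ = 51.375 − 2.343302·15.6875 = 14.614451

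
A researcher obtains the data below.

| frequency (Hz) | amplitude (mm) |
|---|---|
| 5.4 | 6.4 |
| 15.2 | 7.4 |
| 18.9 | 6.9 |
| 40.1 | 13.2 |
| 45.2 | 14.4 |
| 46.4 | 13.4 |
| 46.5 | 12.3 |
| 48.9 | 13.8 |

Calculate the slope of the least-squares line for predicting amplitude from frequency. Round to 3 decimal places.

n = 8, Σx = 266.6, Σy = 87.8, Σxy = 3326.18, Σx² = 10974.88
Sxx = Σx² − (Σx)²/n = 10974.88 − 8884.445 = 2090.435
Sxy = Σxy − (Σx)(Σy)/n = 3326.18 − 2925.935 = 400.245
b = Sxy/Sxx = 400.245/2090.435 = 0.191465

0.191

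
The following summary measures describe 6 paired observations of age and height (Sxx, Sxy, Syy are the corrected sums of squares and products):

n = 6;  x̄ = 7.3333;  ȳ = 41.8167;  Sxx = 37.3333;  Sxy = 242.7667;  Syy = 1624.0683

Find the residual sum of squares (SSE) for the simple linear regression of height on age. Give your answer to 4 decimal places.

b = Sxy/Sxx = 242.7667/37.3333 = 6.502685
SSE = Syy − b·Sxy = 1624.0683 − 6.502685·242.7667 = 45.432856

45.4329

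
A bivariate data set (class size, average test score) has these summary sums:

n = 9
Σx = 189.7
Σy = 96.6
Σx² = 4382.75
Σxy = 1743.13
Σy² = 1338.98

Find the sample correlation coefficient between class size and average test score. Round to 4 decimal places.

Sxx = Σx² − (Σx)²/n = 4382.75 − 3998.454444 = 384.295556
Sxy = Σxy − (Σx)(Σy)/n = 1743.13 − 2036.113333 = -292.983333
Syy = Σy² − (Σy)²/n = 1338.98 − 1036.84 = 302.14
r = Sxy/√(Sxx·Syy) = -292.983333/√(116111.059156) = -292.983333/340.750729 = -0.859817

-0.8598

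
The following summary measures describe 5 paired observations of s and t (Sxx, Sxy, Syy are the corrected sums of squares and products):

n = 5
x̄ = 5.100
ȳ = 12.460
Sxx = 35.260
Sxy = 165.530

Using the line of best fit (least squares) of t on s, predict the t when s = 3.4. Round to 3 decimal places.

b = Sxy/Sxx = 165.53/35.26 = 4.694555
a = ȳ − b·x̄ = 12.46 − 4.694555·5.1 = -11.482229
ŷ(3.4) = a + b·3.4 = -11.482229 + 4.694555·3.4 = 4.479257

4.479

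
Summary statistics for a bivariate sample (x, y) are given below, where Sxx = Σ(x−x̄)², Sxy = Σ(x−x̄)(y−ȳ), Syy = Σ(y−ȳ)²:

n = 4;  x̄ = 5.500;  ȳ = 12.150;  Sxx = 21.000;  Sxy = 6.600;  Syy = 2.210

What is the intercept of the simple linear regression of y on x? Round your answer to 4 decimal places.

b = Sxy/Sxx = 6.6/21 = 0.314286
a = ȳ − b·x̄ = 12.15 − 0.314286·5.5 = 10.421429

10.4214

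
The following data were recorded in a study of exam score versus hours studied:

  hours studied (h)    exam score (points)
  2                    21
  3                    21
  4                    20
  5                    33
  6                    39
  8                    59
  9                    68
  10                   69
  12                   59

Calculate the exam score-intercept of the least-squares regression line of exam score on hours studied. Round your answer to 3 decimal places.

n = 9, Σx = 59, Σy = 389, Σxy = 3066, Σx² = 479
Sxx = Σx² − (Σx)²/n = 479 − 386.777778 = 92.222222
Sxy = Σxy − (Σx)(Σy)/n = 3066 − 2550.111111 = 515.888889
b = Sxy/Sxx = 515.888889/92.222222 = 5.593976
a = ȳ − b·x̄ = 43.222222 − 5.593976·6.555556 = 6.550602

6.551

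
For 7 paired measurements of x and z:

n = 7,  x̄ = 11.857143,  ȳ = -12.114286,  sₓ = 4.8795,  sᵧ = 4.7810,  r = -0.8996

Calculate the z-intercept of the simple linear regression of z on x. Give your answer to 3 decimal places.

-1.663

b = r · sᵧ/sₓ = -0.8996 · 4.781/4.8795 = -0.881440
a = ȳ − b·x̄ = -12.114286 − (-0.881440)·11.857143 = -1.662923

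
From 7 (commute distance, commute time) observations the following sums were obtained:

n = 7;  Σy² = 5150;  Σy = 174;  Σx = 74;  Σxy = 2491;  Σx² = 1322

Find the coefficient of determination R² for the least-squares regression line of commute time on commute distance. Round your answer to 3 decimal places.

Sxx = Σx² − (Σx)²/n = 1322 − 782.285714 = 539.714286
Sxy = Σxy − (Σx)(Σy)/n = 2491 − 1839.428571 = 651.571429
Syy = Σy² − (Σy)²/n = 5150 − 4325.142857 = 824.857143
R² = Sxy²/(Sxx·Syy) = (651.571429)²/(539.714286·824.857143) = 0.953633

0.954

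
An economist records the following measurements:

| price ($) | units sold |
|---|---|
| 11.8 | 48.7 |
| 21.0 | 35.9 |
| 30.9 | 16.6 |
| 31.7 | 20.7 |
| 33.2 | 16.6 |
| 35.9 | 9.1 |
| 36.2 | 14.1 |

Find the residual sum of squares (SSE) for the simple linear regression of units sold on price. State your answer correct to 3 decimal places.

30.835

n = 7, Σx = 200.7, Σy = 161.7, Σxy = 3885.92, Σx² = 6241.43, Σy² = 4921.73
Sxx = Σx² − (Σx)²/n = 6241.43 − 5754.355714 = 487.074286
Sxy = Σxy − (Σx)(Σy)/n = 3885.92 − 4636.17 = -750.25
Syy = Σy² − (Σy)²/n = 4921.73 − 3735.27 = 1186.46
b = Sxy/Sxx = -750.25/487.074286 = -1.540319
SSE = Syy − b·Sxy = 1186.46 − (-1.540319)·(-750.25) = 30.835326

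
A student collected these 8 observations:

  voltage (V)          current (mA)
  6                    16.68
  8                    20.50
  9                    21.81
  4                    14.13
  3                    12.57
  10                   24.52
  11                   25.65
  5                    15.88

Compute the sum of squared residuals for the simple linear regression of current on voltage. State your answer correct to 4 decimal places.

n = 8, Σx = 56, Σy = 151.74, Σxy = 1161.35, Σx² = 452, Σy² = 3043.1376
Sxx = Σx² − (Σx)²/n = 452 − 392 = 60
Sxy = Σxy − (Σx)(Σy)/n = 1161.35 − 1062.18 = 99.17
Syy = Σy² − (Σy)²/n = 3043.1376 − 2878.12845 = 165.00915
b = Sxy/Sxx = 99.17/60 = 1.652833
SSE = Syy − b·Sxy = 165.00915 − 1.652833·99.17 = 1.097668

1.0977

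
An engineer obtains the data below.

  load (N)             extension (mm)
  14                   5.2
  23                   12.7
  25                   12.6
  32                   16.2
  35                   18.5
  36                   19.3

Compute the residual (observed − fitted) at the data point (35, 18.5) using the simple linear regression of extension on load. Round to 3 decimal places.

-0.133

n = 6, Σx = 165, Σy = 84.5, Σxy = 2540.6, Σx² = 4895
Sxx = Σx² − (Σx)²/n = 4895 − 4537.5 = 357.5
Sxy = Σxy − (Σx)(Σy)/n = 2540.6 − 2323.75 = 216.85
b = Sxy/Sxx = 216.85/357.5 = 0.606573
a = ȳ − b·x̄ = 14.083333 − 0.606573·27.5 = -2.597436
ŷ(35) = -2.597436 + 0.606573·35 = 18.632634
residual = y − ŷ = 18.5 − 18.632634 = -0.132634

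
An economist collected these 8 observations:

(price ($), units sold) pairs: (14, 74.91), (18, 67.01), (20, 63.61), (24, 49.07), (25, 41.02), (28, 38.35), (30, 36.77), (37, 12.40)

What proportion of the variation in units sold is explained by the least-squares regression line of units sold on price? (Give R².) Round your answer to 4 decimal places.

0.9778

n = 8, Σx = 196, Σy = 383.14, Σxy = 8366, Σx² = 5174, Σy² = 21215.101
Sxx = Σx² − (Σx)²/n = 5174 − 4802 = 372
Sxy = Σxy − (Σx)(Σy)/n = 8366 − 9386.93 = -1020.93
Syy = Σy² − (Σy)²/n = 21215.101 − 18349.53245 = 2865.56855
R² = Sxy²/(Sxx·Syy) = (-1020.93)²/(372·2865.56855) = 0.977773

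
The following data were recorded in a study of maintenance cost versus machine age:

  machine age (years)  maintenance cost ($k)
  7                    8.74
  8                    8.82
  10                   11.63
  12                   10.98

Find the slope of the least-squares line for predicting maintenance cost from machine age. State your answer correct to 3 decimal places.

0.558

n = 4, Σx = 37, Σy = 40.17, Σxy = 379.8, Σx² = 357
Sxx = Σx² − (Σx)²/n = 357 − 342.25 = 14.75
Sxy = Σxy − (Σx)(Σy)/n = 379.8 − 371.5725 = 8.2275
b = Sxy/Sxx = 8.2275/14.75 = 0.557797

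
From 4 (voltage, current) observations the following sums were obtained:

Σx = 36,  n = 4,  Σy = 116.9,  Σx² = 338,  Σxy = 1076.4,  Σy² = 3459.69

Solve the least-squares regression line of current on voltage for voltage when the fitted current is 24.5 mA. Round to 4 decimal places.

Sxx = Σx² − (Σx)²/n = 338 − 324 = 14
Sxy = Σxy − (Σx)(Σy)/n = 1076.4 − 1052.1 = 24.3
b = Sxy/Sxx = 24.3/14 = 1.735714
a = ȳ − b·x̄ = 29.225 − 1.735714·9 = 13.603571
Set a + b·x = 24.5: x = (24.5 − 13.603571) / 1.735714 = 6.277778

6.2778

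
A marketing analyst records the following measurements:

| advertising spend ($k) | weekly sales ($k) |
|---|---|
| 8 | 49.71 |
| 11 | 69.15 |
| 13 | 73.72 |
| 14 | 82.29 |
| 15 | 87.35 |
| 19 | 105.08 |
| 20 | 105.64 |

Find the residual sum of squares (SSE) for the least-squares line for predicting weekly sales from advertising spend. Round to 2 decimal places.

n = 7, Σx = 100, Σy = 572.94, Σxy = 8688.32, Σx² = 1536, Σy² = 49290.7276
Sxx = Σx² − (Σx)²/n = 1536 − 1428.571429 = 107.428571
Sxy = Σxy − (Σx)(Σy)/n = 8688.32 − 8184.857143 = 503.462857
Syy = Σy² − (Σy)²/n = 49290.7276 − 46894.320514 = 2396.407086
b = Sxy/Sxx = 503.462857/107.428571 = 4.686489
SSE = Syy − b·Sxy = 2396.407086 − 4.686489·503.462857 = 36.933762

36.93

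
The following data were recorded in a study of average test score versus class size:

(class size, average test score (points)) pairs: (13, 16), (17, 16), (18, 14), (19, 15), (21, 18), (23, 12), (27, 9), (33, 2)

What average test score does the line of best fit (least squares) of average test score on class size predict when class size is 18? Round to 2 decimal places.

n = 8, Σx = 171, Σy = 102, Σxy = 1980, Σx² = 3931
Sxx = Σx² − (Σx)²/n = 3931 − 3655.125 = 275.875
Sxy = Σxy − (Σx)(Σy)/n = 1980 − 2180.25 = -200.25
b = Sxy/Sxx = -200.25/275.875 = -0.725872
a = ȳ − b·x̄ = 12.75 − (-0.725872)·21.375 = 28.265519
ŷ(18) = a + b·18 = 28.265519 + (-0.725872)·18 = 15.199819

15.20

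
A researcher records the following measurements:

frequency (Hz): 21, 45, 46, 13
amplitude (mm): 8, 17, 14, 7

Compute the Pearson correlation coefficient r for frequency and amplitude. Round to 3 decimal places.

0.955

n = 4, Σx = 125, Σy = 46, Σxy = 1668, Σx² = 4751, Σy² = 598
Sxx = Σx² − (Σx)²/n = 4751 − 3906.25 = 844.75
Sxy = Σxy − (Σx)(Σy)/n = 1668 − 1437.5 = 230.5
Syy = Σy² − (Σy)²/n = 598 − 529 = 69
r = Sxy/√(Sxx·Syy) = 230.5/√(58287.75) = 230.5/241.428561 = 0.954734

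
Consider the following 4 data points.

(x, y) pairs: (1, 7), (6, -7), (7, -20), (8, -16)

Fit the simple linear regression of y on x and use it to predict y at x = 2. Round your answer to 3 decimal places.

n = 4, Σx = 22, Σy = -36, Σxy = -303, Σx² = 150
Sxx = Σx² − (Σx)²/n = 150 − 121 = 29
Sxy = Σxy − (Σx)(Σy)/n = -303 − (-198) = -105
b = Sxy/Sxx = -105/29 = -3.620690
a = ȳ − b·x̄ = -9 − (-3.620690)·5.5 = 10.913793
ŷ(2) = a + b·2 = 10.913793 + (-3.620690)·2 = 3.672414

3.672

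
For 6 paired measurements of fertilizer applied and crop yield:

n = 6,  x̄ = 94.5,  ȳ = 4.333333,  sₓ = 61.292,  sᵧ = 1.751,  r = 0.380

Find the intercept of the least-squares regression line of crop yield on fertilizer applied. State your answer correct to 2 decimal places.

b = r · sᵧ/sₓ = 0.38 · 1.751/61.292 = 0.010856
a = ȳ − b·x̄ = 4.333333 − 0.010856·94.5 = 3.307450

3.31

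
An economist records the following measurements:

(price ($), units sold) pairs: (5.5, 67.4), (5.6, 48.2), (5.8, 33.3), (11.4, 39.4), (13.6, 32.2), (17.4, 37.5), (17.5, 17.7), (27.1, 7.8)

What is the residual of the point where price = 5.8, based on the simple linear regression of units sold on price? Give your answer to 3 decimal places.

-16.141

n = 8, Σx = 103.9, Σy = 283.5, Σxy = 2894.47, Σx² = 1753.59
Sxx = Σx² − (Σx)²/n = 1753.59 − 1349.40125 = 404.18875
Sxy = Σxy − (Σx)(Σy)/n = 2894.47 − 3681.95625 = -787.48625
b = Sxy/Sxx = -787.48625/404.18875 = -1.948313
a = ȳ − b·x̄ = 35.4375 − (-1.948313)·12.9875 = 60.741217
ŷ(5.8) = 60.741217 + (-1.948313)·5.8 = 49.441001
residual = y − ŷ = 33.3 − 49.441001 = -16.141001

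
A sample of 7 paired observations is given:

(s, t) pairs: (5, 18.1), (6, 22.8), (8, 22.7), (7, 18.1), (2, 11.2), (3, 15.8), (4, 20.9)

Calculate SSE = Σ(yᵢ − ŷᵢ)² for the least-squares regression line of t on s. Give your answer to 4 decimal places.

n = 7, Σx = 35, Σy = 129.6, Σxy = 689, Σx² = 203, Σy² = 2502.24
Sxx = Σx² − (Σx)²/n = 203 − 175 = 28
Sxy = Σxy − (Σx)(Σy)/n = 689 − 648 = 41
Syy = Σy² − (Σy)²/n = 2502.24 − 2399.451429 = 102.788571
b = Sxy/Sxx = 41/28 = 1.464286
SSE = Syy − b·Sxy = 102.788571 − 1.464286·41 = 42.752857

42.7529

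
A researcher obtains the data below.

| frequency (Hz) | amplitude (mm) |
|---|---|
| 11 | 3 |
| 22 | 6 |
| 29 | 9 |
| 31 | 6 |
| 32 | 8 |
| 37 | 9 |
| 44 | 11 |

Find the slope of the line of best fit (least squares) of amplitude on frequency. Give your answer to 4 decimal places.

n = 7, Σx = 206, Σy = 52, Σxy = 1685, Σx² = 6736
Sxx = Σx² − (Σx)²/n = 6736 − 6062.285714 = 673.714286
Sxy = Σxy − (Σx)(Σy)/n = 1685 − 1530.285714 = 154.714286
b = Sxy/Sxx = 154.714286/673.714286 = 0.229644

0.2296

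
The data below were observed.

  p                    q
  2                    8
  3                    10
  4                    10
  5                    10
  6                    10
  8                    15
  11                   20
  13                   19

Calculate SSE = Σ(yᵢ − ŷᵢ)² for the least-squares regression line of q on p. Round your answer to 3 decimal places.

13.651

n = 8, Σx = 52, Σy = 102, Σxy = 783, Σx² = 444, Σy² = 1450
Sxx = Σx² − (Σx)²/n = 444 − 338 = 106
Sxy = Σxy − (Σx)(Σy)/n = 783 − 663 = 120
Syy = Σy² − (Σy)²/n = 1450 − 1300.5 = 149.5
b = Sxy/Sxx = 120/106 = 1.132075
SSE = Syy − b·Sxy = 149.5 − 1.132075·120 = 13.650943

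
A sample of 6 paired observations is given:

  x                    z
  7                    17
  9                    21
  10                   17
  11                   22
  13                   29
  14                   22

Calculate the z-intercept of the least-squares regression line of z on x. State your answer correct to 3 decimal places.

n = 6, Σx = 64, Σy = 128, Σxy = 1405, Σx² = 716
Sxx = Σx² − (Σx)²/n = 716 − 682.666667 = 33.333333
Sxy = Σxy − (Σx)(Σy)/n = 1405 − 1365.333333 = 39.666667
b = Sxy/Sxx = 39.666667/33.333333 = 1.19
a = ȳ − b·x̄ = 21.333333 − 1.19·10.666667 = 8.64

8.640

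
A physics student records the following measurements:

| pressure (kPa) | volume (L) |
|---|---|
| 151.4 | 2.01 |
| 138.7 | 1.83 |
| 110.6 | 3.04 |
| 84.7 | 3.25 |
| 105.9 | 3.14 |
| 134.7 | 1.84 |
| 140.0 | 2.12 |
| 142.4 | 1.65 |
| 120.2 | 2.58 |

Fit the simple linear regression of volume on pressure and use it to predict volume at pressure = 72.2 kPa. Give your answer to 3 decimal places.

3.801

n = 9, Σx = 1128.6, Σy = 21.46, Σxy = 2591.884, Σx² = 145250.8
Sxx = Σx² − (Σx)²/n = 145250.8 − 141526.44 = 3724.36
Sxy = Σxy − (Σx)(Σy)/n = 2591.884 − 2691.084 = -99.2
b = Sxy/Sxx = -99.2/3724.36 = -0.026635
a = ȳ − b·x̄ = 2.384444 − (-0.026635)·125.4 = 5.724530
ŷ(72.2) = a + b·72.2 = 5.724530 + (-0.026635)·72.2 = 3.801450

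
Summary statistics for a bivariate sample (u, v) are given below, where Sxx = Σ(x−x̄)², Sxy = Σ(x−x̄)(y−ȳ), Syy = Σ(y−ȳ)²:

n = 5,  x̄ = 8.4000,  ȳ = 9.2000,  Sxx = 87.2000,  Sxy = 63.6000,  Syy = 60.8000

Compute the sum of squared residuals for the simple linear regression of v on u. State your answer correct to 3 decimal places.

b = Sxy/Sxx = 63.6/87.2 = 0.729358
SSE = Syy − b·Sxy = 60.8 − 0.729358·63.6 = 14.412844

14.413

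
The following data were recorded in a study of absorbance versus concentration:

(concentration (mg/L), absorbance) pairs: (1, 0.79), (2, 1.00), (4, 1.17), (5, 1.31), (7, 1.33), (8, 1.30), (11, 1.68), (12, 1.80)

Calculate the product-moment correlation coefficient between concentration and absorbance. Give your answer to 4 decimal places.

n = 8, Σx = 50, Σy = 10.38, Σxy = 73.81, Σx² = 424, Σy² = 14.2304
Sxx = Σx² − (Σx)²/n = 424 − 312.5 = 111.5
Sxy = Σxy − (Σx)(Σy)/n = 73.81 − 64.875 = 8.935
Syy = Σy² − (Σy)²/n = 14.2304 − 13.46805 = 0.76235
r = Sxy/√(Sxx·Syy) = 8.935/√(85.002025) = 8.935/9.219654 = 0.969125

0.9691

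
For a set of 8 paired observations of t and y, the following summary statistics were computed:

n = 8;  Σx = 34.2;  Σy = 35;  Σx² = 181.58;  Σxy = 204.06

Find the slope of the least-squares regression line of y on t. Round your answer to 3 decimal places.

Sxx = Σx² − (Σx)²/n = 181.58 − 146.205 = 35.375
Sxy = Σxy − (Σx)(Σy)/n = 204.06 − 149.625 = 54.435
b = Sxy/Sxx = 54.435/35.375 = 1.538799

1.539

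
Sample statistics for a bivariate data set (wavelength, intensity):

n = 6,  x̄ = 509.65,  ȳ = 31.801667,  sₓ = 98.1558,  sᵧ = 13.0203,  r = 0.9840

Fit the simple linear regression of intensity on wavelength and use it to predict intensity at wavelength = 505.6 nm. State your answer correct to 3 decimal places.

b = r · sᵧ/sₓ = 0.984 · 13.0203/98.1558 = 0.130527
a = ȳ − b·x̄ = 31.801667 − 0.130527·509.65 = -34.721383
ŷ(505.6) = a + b·505.6 = -34.721383 + 0.130527·505.6 = 31.273033

31.273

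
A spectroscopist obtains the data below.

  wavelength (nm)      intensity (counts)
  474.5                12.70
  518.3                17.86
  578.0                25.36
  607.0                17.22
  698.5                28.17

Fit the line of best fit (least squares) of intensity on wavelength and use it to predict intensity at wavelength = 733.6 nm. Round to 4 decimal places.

n = 5, Σx = 2876.3, Σy = 101.31, Σxy = 60070.353, Σx² = 1684220.39
Sxx = Σx² − (Σx)²/n = 1684220.39 − 1654620.338 = 29600.052
Sxy = Σxy − (Σx)(Σy)/n = 60070.353 − 58279.5906 = 1790.7624
b = Sxy/Sxx = 1790.7624/29600.052 = 0.060499
a = ȳ − b·x̄ = 20.262 − 0.060499·575.26 = -14.540438
ŷ(733.6) = a + b·733.6 = -14.540438 + 0.060499·733.6 = 29.841352

29.8414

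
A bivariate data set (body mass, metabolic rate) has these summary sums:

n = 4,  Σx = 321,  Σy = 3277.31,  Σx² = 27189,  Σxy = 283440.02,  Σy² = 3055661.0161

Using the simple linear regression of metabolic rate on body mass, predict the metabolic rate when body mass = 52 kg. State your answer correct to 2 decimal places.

415.26

Sxx = Σx² − (Σx)²/n = 27189 − 25760.25 = 1428.75
Sxy = Σxy − (Σx)(Σy)/n = 283440.02 − 263004.1275 = 20435.8925
b = Sxy/Sxx = 20435.8925/1428.75 = 14.303337
a = ȳ − b·x̄ = 819.3275 − 14.303337·80.25 = -328.515281
ŷ(52) = a + b·52 = -328.515281 + 14.303337·52 = 415.258234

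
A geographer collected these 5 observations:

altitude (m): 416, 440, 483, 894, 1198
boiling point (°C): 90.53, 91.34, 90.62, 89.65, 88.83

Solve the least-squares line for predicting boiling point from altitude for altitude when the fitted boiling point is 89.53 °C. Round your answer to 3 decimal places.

n = 5, Σx = 3431, Σy = 450.97, Σxy = 308184.98, Σx² = 2834385
Sxx = Σx² − (Σx)²/n = 2834385 − 2354352.2 = 480032.8
Sxy = Σxy − (Σx)(Σy)/n = 308184.98 − 309455.614 = -1270.634
b = Sxy/Sxx = -1270.634/480032.8 = -0.002647
a = ȳ − b·x̄ = 90.194 − (-0.002647)·686.2 = 92.010353
Set a + b·x = 89.53: x = (89.53 − 92.010353) / (-0.002647) = 937.052550

937.053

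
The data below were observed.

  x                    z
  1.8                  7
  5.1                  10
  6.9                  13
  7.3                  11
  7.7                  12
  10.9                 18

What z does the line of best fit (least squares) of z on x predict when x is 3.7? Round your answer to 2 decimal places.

n = 6, Σx = 39.7, Σy = 71, Σxy = 522.2, Σx² = 308.25
Sxx = Σx² − (Σx)²/n = 308.25 − 262.681667 = 45.568333
Sxy = Σxy − (Σx)(Σy)/n = 522.2 − 469.783333 = 52.416667
b = Sxy/Sxx = 52.416667/45.568333 = 1.150287
a = ȳ − b·x̄ = 11.833333 − 1.150287·6.616667 = 4.222267
ŷ(3.7) = a + b·3.7 = 4.222267 + 1.150287·3.7 = 8.478329

8.48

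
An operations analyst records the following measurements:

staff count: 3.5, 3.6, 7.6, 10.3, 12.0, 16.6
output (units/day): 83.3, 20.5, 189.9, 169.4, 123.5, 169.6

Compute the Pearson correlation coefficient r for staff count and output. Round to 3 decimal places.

0.666

n = 6, Σx = 53.6, Σy = 756.2, Σxy = 7850.77, Σx² = 608.62, Σy² = 116133.92
Sxx = Σx² − (Σx)²/n = 608.62 − 478.826667 = 129.793333
Sxy = Σxy − (Σx)(Σy)/n = 7850.77 − 6755.386667 = 1095.383333
Syy = Σy² − (Σy)²/n = 116133.92 − 95306.406667 = 20827.513333
r = Sxy/√(Sxx·Syy) = 1095.383333/√(2703272.380578) = 1095.383333/1644.163125 = 0.666225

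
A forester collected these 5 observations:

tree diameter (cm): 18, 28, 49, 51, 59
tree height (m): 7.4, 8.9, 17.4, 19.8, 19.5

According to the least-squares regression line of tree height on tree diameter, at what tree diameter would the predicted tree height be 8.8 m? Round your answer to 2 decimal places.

23.90

n = 5, Σx = 205, Σy = 73, Σxy = 3395.3, Σx² = 9591
Sxx = Σx² − (Σx)²/n = 9591 − 8405 = 1186
Sxy = Σxy − (Σx)(Σy)/n = 3395.3 − 2993 = 402.3
b = Sxy/Sxx = 402.3/1186 = 0.339207
a = ȳ − b·x̄ = 14.6 − 0.339207·41 = 0.692496
Set a + b·x = 8.8: x = (8.8 − 0.692496) / 0.339207 = 23.901317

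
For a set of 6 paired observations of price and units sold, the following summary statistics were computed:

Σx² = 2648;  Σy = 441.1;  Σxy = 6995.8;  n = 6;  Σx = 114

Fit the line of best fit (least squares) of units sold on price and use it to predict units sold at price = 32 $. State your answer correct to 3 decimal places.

Sxx = Σx² − (Σx)²/n = 2648 − 2166 = 482
Sxy = Σxy − (Σx)(Σy)/n = 6995.8 − 8380.9 = -1385.1
b = Sxy/Sxx = -1385.1/482 = -2.873651
a = ȳ − b·x̄ = 73.516667 − (-2.873651)·19 = 128.116044
ŷ(32) = a + b·32 = 128.116044 + (-2.873651)·32 = 36.159198

36.159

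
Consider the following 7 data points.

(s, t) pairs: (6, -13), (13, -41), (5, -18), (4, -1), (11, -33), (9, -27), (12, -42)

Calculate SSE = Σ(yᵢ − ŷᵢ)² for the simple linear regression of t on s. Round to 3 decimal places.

105.208

n = 7, Σx = 60, Σy = -175, Σxy = -1815, Σx² = 592, Σy² = 5757
Sxx = Σx² − (Σx)²/n = 592 − 514.285714 = 77.714286
Sxy = Σxy − (Σx)(Σy)/n = -1815 − (-1500) = -315
Syy = Σy² − (Σy)²/n = 5757 − 4375 = 1382
b = Sxy/Sxx = -315/77.714286 = -4.053309
SSE = Syy − b·Sxy = 1382 − (-4.053309)·(-315) = 105.207721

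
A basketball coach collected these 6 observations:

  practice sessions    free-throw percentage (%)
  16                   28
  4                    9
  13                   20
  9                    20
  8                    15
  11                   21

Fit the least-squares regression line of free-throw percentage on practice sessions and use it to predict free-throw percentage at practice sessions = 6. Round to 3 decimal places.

12.779

n = 6, Σx = 61, Σy = 113, Σxy = 1275, Σx² = 707
Sxx = Σx² − (Σx)²/n = 707 − 620.166667 = 86.833333
Sxy = Σxy − (Σx)(Σy)/n = 1275 − 1148.833333 = 126.166667
b = Sxy/Sxx = 126.166667/86.833333 = 1.452975
a = ȳ − b·x̄ = 18.833333 − 1.452975·10.166667 = 4.061420
ŷ(6) = a + b·6 = 4.061420 + 1.452975·6 = 12.779271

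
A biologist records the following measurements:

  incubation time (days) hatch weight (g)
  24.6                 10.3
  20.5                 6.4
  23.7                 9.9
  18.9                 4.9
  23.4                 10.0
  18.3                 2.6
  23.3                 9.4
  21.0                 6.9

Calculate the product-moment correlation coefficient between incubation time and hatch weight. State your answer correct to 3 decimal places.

0.981

n = 8, Σx = 173.7, Σy = 60.4, Σxy = 1357.32, Σx² = 3810.65, Σy² = 511.8
Sxx = Σx² − (Σx)²/n = 3810.65 − 3771.46125 = 39.18875
Sxy = Σxy − (Σx)(Σy)/n = 1357.32 − 1311.435 = 45.885
Syy = Σy² − (Σy)²/n = 511.8 − 456.02 = 55.78
r = Sxy/√(Sxx·Syy) = 45.885/√(2185.948475) = 45.885/46.754128 = 0.981411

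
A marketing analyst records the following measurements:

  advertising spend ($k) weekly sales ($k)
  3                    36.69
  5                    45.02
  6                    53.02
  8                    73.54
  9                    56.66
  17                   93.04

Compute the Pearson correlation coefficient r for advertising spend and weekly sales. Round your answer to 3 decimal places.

0.935

n = 6, Σx = 48, Σy = 357.97, Σxy = 3333.23, Σx² = 504, Σy² = 23459.0057
Sxx = Σx² − (Σx)²/n = 504 − 384 = 120
Sxy = Σxy − (Σx)(Σy)/n = 3333.23 − 2863.76 = 469.47
Syy = Σy² − (Σy)²/n = 23459.0057 − 21357.086817 = 2101.918883
r = Sxy/√(Sxx·Syy) = 469.47/√(252230.266) = 469.47/502.225314 = 0.934780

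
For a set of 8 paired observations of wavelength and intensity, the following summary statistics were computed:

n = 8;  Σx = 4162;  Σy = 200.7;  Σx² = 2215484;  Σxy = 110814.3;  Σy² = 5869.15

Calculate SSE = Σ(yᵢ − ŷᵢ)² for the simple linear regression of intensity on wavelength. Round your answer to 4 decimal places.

18.1775

Sxx = Σx² − (Σx)²/n = 2215484 − 2165280.5 = 50203.5
Sxy = Σxy − (Σx)(Σy)/n = 110814.3 − 104414.175 = 6400.125
Syy = Σy² − (Σy)²/n = 5869.15 − 5035.06125 = 834.08875
b = Sxy/Sxx = 6400.125/50203.5 = 0.127484
SSE = Syy − b·Sxy = 834.08875 − 0.127484·6400.125 = 18.177508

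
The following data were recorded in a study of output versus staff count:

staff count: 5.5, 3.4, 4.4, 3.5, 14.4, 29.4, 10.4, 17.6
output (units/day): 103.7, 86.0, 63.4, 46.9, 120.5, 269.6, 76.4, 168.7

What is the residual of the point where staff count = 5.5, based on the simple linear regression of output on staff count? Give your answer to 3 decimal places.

28.709

n = 8, Σx = 88.6, Σy = 935.2, Σxy = 14730.98, Σx² = 1563.06
Sxx = Σx² − (Σx)²/n = 1563.06 − 981.245 = 581.815
Sxy = Σxy − (Σx)(Σy)/n = 14730.98 − 10357.34 = 4373.64
b = Sxy/Sxx = 4373.64/581.815 = 7.517235
a = ȳ − b·x̄ = 116.9 − 7.517235·11.075 = 33.646624
ŷ(5.5) = 33.646624 + 7.517235·5.5 = 74.991416
residual = y − ŷ = 103.7 − 74.991416 = 28.708584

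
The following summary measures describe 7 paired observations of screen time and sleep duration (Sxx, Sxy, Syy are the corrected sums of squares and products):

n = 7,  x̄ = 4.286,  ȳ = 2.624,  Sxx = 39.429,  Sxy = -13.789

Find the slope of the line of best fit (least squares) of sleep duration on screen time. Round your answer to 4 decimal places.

-0.3497

b = Sxy/Sxx = -13.789/39.429 = -0.349717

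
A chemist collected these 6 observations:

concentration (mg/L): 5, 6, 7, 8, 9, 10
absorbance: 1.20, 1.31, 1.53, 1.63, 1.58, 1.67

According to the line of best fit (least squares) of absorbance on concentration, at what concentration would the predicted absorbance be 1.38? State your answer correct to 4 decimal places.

6.3548

n = 6, Σx = 45, Σy = 8.92, Σxy = 68.53, Σx² = 355
Sxx = Σx² − (Σx)²/n = 355 − 337.5 = 17.5
Sxy = Σxy − (Σx)(Σy)/n = 68.53 − 66.9 = 1.63
b = Sxy/Sxx = 1.63/17.5 = 0.093143
a = ȳ − b·x̄ = 1.486667 − 0.093143·7.5 = 0.788095
Set a + b·x = 1.38: x = (1.38 − 0.788095) / 0.093143 = 6.354806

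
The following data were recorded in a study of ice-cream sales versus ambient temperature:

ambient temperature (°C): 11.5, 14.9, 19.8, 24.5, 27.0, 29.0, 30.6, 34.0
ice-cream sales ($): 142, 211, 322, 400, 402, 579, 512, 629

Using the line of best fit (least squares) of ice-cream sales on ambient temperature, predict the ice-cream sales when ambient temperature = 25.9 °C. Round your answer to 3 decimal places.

n = 8, Σx = 191.3, Σy = 3197, Σxy = 85650.7, Σx² = 5008.91
Sxx = Σx² − (Σx)²/n = 5008.91 − 4574.46125 = 434.44875
Sxy = Σxy − (Σx)(Σy)/n = 85650.7 − 76448.2625 = 9202.4375
b = Sxy/Sxx = 9202.4375/434.44875 = 21.181871
a = ȳ − b·x̄ = 399.625 − 21.181871·23.9125 = -106.886497
ŷ(25.9) = a + b·25.9 = -106.886497 + 21.181871·25.9 = 441.723969

441.724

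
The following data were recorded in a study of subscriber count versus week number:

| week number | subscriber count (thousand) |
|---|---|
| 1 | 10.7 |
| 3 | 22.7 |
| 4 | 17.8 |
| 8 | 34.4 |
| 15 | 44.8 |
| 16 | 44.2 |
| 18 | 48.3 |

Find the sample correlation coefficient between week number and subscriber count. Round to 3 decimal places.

n = 7, Σx = 65, Σy = 222.9, Σxy = 2673.8, Σx² = 895, Σy² = 8423.55
Sxx = Σx² − (Σx)²/n = 895 − 603.571429 = 291.428571
Sxy = Σxy − (Σx)(Σy)/n = 2673.8 − 2069.785714 = 604.014286
Syy = Σy² − (Σy)²/n = 8423.55 − 7097.772857 = 1325.777143
r = Sxy/√(Sxx·Syy) = 604.014286/√(386369.338776) = 604.014286/621.586148 = 0.971731

0.972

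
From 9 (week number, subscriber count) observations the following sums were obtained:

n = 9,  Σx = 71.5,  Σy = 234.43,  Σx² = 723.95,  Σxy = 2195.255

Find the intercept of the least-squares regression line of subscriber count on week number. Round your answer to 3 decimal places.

9.089

Sxx = Σx² − (Σx)²/n = 723.95 − 568.027778 = 155.922222
Sxy = Σxy − (Σx)(Σy)/n = 2195.255 − 1862.416111 = 332.838889
b = Sxy/Sxx = 332.838889/155.922222 = 2.134647
a = ȳ − b·x̄ = 26.047778 − 2.134647·7.944444 = 9.089194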